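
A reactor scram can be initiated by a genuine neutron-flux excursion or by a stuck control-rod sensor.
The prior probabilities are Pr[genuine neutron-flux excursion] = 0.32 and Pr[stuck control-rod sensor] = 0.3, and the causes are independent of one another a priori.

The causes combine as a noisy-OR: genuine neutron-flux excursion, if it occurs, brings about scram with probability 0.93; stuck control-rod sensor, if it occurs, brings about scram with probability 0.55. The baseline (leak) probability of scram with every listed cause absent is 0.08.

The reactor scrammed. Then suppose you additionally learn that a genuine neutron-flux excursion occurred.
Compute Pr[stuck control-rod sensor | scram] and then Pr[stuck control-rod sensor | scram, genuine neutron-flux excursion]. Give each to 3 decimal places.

Under noisy-OR, P(scram | causes) = 1 − (1−0.08)·∏(1−qᵢ) over the active causes.
For the numerator, keep only stuck control-rod sensor=true terms: 0.119544 + 0.093218 = 0.212762
The normalizing constant is 0.08*0.68*0.7 + 0.586*0.68*0.3 + 0.9356*0.32*0.7 + 0.97102*0.32*0.3 = 0.460416
P(stuck control-rod sensor | scram) = 0.212762/0.460416 ≈ 0.462

Now also conditioning on genuine neutron-flux excursion=true:
P(scram | genuine neutron-flux excursion) = 0.9356×0.7 + 0.97102×0.3 = 0.654920 + 0.291306 = 0.946226
Restricting to configurations with stuck control-rod sensor present: 0.97102×0.3 = 0.291306.
Hence the posterior is 0.291306/0.946226 ≈ 0.308.
The drop from 0.462 to 0.308 is the explaining-away (discounting) effect.

Pr[stuck control-rod sensor | scram] ≈ 0.462; Pr[stuck control-rod sensor | scram, genuine neutron-flux excursion] ≈ 0.308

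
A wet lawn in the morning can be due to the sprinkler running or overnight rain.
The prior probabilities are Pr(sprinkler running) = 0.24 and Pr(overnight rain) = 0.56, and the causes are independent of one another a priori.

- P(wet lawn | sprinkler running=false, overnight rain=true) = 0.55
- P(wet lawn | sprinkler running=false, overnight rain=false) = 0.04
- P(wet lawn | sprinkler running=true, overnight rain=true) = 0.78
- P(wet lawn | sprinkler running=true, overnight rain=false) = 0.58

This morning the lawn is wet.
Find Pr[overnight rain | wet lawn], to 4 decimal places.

Pr[overnight rain | wet lawn] ≈ 0.8195

Enumerate the 4 (sprinkler running, overnight rain) configurations and weight by the priors:
  P(wet lawn) = 0.04*0.76*0.44 + 0.55*0.76*0.56 + 0.58*0.24*0.44 + 0.78*0.24*0.56
        = 0.013376 + 0.234080 + 0.061248 + 0.104832 = 0.413536
Keeping only the overnight rain-present terms gives 0.338912, so
  P(overnight rain | wet lawn) = 0.338912 / 0.413536 ≈ 0.8195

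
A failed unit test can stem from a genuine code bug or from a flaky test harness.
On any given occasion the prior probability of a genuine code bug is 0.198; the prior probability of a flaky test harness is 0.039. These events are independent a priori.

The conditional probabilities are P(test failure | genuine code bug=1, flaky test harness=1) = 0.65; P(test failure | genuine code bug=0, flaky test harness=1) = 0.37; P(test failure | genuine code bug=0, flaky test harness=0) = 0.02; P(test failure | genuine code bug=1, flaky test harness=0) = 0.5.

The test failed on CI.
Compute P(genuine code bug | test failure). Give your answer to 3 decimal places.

P(genuine code bug | test failure) ≈ 0.788

For the numerator, keep only genuine code bug=true terms: 0.095139 + 0.005019 = 0.100158
Normalizer over all consistent configurations: 0.02·0.802·0.961 + 0.37·0.802·0.039 + 0.5·0.198·0.961 + 0.65·0.198·0.039 = 0.127145
P(genuine code bug | test failure) = 0.100158/0.127145 ≈ 0.788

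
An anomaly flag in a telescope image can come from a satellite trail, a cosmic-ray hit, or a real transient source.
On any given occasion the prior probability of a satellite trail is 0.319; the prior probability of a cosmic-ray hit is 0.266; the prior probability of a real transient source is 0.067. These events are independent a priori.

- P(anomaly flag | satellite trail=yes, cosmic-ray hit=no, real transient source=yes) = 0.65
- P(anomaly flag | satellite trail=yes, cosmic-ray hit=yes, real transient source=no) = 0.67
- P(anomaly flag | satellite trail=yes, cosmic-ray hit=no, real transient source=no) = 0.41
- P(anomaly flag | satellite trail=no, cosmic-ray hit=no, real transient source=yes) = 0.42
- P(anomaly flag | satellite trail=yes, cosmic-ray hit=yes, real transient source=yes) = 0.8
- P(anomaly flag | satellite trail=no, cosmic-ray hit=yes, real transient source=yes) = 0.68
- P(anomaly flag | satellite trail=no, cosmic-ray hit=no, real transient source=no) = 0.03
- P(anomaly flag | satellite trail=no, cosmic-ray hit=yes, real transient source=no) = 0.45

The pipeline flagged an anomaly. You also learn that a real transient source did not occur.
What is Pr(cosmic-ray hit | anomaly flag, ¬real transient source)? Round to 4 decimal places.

Sum P(anomaly flag|·) weighted by the priors over the 4 (satellite trail, cosmic-ray hit) configurations:
  P(anomaly flag | ¬real transient source) = 0.03×0.681×0.734 + 0.45×0.681×0.266 + 0.41×0.319×0.734 + 0.67×0.319×0.266
        = 0.014996 + 0.081516 + 0.096000 + 0.056852 = 0.249364
The terms with cosmic-ray hit present sum to 0.138368, so
  P(cosmic-ray hit | anomaly flag, ¬real transient source) = 0.138368 / 0.249364 ≈ 0.5549

Pr(cosmic-ray hit | anomaly flag, ¬real transient source) ≈ 0.5549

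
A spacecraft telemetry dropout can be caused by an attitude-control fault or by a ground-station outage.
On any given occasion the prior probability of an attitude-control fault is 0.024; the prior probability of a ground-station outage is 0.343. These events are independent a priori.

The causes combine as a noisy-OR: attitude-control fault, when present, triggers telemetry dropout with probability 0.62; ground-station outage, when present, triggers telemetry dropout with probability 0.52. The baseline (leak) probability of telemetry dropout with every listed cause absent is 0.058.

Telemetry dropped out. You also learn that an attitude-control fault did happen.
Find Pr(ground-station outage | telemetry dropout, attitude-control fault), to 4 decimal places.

Pr(ground-station outage | telemetry dropout, attitude-control fault) ≈ 0.4024

Under noisy-OR, P(telemetry dropout | causes) = 1 − (1−0.058)·∏(1−qᵢ) over the active causes.
Weight on ground-station outage=true, given the evidence: 0.828179*0.343 = 0.284065
Normalizer over all consistent configurations: 0.64204*0.657 + 0.828179*0.343 = 0.705885
P(ground-station outage | telemetry dropout, attitude-control fault) = 0.284065/0.705885 ≈ 0.4024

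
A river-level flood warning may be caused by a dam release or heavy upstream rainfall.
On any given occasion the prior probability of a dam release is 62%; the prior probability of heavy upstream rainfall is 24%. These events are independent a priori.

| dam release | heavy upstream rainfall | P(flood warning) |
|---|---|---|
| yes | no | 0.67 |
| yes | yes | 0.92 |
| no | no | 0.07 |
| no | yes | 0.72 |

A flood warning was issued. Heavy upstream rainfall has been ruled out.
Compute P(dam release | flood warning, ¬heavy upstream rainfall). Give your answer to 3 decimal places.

P(flood warning | ¬heavy upstream rainfall) = 0.07*0.38 + 0.67*0.62 = 0.026600 + 0.415400 = 0.442000
Of this, 0.415400 comes from 0.67*0.62 (the dam release=true cases).
Hence the posterior is 0.415400/0.442000 ≈ 0.940.

P(dam release | flood warning, ¬heavy upstream rainfall) ≈ 0.940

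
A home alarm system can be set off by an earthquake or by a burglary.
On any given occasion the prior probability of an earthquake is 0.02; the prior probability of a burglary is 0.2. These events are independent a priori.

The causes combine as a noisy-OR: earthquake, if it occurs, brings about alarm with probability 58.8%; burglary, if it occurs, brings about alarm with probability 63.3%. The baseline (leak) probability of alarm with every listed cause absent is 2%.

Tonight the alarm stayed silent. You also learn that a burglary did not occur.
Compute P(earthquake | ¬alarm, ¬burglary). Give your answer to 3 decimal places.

Under noisy-OR, P(alarm | causes) = 1 − (1−0.02)·∏(1−qᵢ) over the active causes.
Weight on earthquake=true, given the evidence: 0.40376·0.02 = 0.008075
The normalizing constant is 0.98·0.98 + 0.40376·0.02 = 0.968475
Posterior = 0.008075 / 0.968475 ≈ 0.008

P(earthquake | ¬alarm, ¬burglary) ≈ 0.008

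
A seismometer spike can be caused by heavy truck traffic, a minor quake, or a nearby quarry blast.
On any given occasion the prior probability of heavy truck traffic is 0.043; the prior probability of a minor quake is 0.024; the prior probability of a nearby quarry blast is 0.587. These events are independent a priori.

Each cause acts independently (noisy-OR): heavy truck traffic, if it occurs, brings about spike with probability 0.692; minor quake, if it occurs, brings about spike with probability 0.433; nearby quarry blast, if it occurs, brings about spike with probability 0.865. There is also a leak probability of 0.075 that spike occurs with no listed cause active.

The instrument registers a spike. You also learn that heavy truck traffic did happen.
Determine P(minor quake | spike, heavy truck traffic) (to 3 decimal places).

P(minor quake | spike, heavy truck traffic) ≈ 0.026

Under noisy-OR, P(spike | causes) = 1 − (1−0.075)·∏(1−qᵢ) over the active causes.
By total probability over the 4 (minor quake, nearby quarry blast) configurations:
  P(spike | heavy truck traffic) = 0.7151·0.976·0.413 + 0.961538·0.976·0.587 + 0.838462·0.024·0.413 + 0.978192·0.024·0.587
        = 0.288248 + 0.550877 + 0.008311 + 0.013781 = 0.861217
Keeping only the minor quake-present terms gives 0.022092, so
  P(minor quake | spike, heavy truck traffic) = 0.022092 / 0.861217 ≈ 0.026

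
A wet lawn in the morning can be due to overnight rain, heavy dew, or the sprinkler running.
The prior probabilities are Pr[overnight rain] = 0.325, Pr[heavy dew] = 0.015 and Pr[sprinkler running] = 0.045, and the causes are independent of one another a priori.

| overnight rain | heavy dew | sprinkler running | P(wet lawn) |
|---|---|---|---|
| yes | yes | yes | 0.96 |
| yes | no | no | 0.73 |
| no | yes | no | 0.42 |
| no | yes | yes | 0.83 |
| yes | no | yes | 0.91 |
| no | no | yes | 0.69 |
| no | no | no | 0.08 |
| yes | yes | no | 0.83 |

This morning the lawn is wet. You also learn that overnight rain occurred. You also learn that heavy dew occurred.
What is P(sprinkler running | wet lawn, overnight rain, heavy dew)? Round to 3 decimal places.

Weight on sprinkler running=true, given the evidence: 0.96×0.045 = 0.043200
The normalizing constant is 0.83×0.955 + 0.96×0.045 = 0.835850
Posterior = 0.043200 / 0.835850 ≈ 0.052

P(sprinkler running | wet lawn, overnight rain, heavy dew) ≈ 0.052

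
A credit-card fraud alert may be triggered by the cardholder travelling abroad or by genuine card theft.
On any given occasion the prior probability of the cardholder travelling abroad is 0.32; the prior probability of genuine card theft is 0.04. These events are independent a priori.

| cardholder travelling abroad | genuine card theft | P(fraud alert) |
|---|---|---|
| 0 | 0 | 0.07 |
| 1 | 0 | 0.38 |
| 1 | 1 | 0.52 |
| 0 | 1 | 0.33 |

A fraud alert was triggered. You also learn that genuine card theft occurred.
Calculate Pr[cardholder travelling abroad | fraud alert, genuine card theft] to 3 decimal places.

Numerator (weight on configurations with cardholder travelling abroad): 0.52*0.32 = 0.166400
Normalizer over all consistent configurations: 0.33*0.68 + 0.52*0.32 = 0.390800
Posterior = 0.166400 / 0.390800 ≈ 0.426

Pr[cardholder travelling abroad | fraud alert, genuine card theft] ≈ 0.426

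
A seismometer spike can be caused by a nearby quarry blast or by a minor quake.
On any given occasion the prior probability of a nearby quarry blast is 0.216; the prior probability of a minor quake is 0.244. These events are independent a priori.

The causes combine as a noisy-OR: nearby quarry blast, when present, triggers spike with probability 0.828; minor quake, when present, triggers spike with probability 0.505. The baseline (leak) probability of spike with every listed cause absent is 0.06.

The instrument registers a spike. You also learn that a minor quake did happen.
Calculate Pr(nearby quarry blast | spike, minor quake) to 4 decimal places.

Under noisy-OR, P(spike | causes) = 1 − (1−0.06)·∏(1−qᵢ) over the active causes.
P(spike | minor quake) = 0.5347·0.784 + 0.919968·0.216 = 0.419205 + 0.198713 = 0.617918
Of this, 0.198713 comes from 0.919968·0.216 (the nearby quarry blast=true cases).
Hence the posterior is 0.198713/0.617918 ≈ 0.3216.

Pr(nearby quarry blast | spike, minor quake) ≈ 0.3216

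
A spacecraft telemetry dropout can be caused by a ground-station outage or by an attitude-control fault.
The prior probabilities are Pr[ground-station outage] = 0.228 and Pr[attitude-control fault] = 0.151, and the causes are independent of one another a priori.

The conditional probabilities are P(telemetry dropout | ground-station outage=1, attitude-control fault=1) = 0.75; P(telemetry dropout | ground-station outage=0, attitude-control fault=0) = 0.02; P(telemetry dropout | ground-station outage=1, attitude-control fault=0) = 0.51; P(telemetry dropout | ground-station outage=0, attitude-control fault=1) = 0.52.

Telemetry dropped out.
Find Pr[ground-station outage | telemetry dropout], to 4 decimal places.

Numerator (weight on configurations with ground-station outage): 0.098722 + 0.025821 = 0.124543
Normalizer over all consistent configurations: 0.02×0.772×0.849 + 0.52×0.772×0.151 + 0.51×0.228×0.849 + 0.75×0.228×0.151 = 0.198269
P(ground-station outage | telemetry dropout) = 0.124543/0.198269 ≈ 0.6282

Pr[ground-station outage | telemetry dropout] ≈ 0.6282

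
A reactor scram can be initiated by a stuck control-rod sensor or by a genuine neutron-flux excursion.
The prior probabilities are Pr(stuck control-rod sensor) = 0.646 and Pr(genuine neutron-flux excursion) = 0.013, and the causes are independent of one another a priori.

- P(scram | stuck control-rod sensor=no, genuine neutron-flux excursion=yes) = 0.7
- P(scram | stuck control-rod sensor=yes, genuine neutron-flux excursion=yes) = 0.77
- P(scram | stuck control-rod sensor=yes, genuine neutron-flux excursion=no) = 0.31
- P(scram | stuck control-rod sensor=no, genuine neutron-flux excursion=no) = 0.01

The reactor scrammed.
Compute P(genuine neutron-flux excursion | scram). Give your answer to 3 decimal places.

P(scram) = 0.01*0.354*0.987 + 0.7*0.354*0.013 + 0.31*0.646*0.987 + 0.77*0.646*0.013 = 0.003494 + 0.003221 + 0.197657 + 0.006466 = 0.210838
The genuine neutron-flux excursion-present share is 0.003221 + 0.006466 = 0.009687.
Hence the posterior is 0.009687/0.210838 ≈ 0.046.

P(genuine neutron-flux excursion | scram) ≈ 0.046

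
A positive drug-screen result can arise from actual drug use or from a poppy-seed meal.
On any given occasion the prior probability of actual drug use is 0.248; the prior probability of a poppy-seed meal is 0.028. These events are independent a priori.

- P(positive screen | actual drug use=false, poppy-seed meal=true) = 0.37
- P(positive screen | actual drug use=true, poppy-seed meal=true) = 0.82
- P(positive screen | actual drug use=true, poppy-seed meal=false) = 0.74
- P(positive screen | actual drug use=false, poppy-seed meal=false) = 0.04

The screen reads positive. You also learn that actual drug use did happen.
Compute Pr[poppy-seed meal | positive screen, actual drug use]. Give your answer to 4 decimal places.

Pr[poppy-seed meal | positive screen, actual drug use] ≈ 0.0309

Sum P(positive screen|·) weighted by the priors over both values of poppy-seed meal:
  P(positive screen | actual drug use) = 0.74×0.972 + 0.82×0.028
        = 0.719280 + 0.022960 = 0.742240
Keeping only the poppy-seed meal-present terms gives 0.022960, so
  P(poppy-seed meal | positive screen, actual drug use) = 0.022960 / 0.742240 ≈ 0.0309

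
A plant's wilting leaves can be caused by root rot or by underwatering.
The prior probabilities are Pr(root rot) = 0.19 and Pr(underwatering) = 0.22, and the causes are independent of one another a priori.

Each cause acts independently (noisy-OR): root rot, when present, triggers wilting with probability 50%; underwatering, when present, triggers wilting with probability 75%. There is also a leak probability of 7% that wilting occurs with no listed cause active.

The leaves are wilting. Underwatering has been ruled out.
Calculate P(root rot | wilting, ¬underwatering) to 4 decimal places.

P(root rot | wilting, ¬underwatering) ≈ 0.6419

Under noisy-OR, P(wilting | causes) = 1 − (1−0.07)·∏(1−qᵢ) over the active causes.
For the numerator, keep only root rot=true terms: 0.535·0.19 = 0.101650
The normalizing constant is 0.07·0.81 + 0.535·0.19 = 0.158350
P(root rot | wilting, ¬underwatering) = 0.101650/0.158350 ≈ 0.6419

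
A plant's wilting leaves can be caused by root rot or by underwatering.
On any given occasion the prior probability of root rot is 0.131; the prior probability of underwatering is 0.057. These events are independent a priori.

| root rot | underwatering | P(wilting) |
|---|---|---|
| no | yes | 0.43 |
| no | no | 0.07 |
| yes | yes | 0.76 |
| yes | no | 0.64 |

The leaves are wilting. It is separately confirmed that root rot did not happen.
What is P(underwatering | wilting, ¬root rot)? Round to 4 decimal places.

Sum P(wilting|·) weighted by the priors over both values of underwatering:
  P(wilting | ¬root rot) = 0.07·0.943 + 0.43·0.057
        = 0.066010 + 0.024510 = 0.090520
Keeping only the underwatering-present terms gives 0.024510, so
  P(underwatering | wilting, ¬root rot) = 0.024510 / 0.090520 ≈ 0.2708

P(underwatering | wilting, ¬root rot) ≈ 0.2708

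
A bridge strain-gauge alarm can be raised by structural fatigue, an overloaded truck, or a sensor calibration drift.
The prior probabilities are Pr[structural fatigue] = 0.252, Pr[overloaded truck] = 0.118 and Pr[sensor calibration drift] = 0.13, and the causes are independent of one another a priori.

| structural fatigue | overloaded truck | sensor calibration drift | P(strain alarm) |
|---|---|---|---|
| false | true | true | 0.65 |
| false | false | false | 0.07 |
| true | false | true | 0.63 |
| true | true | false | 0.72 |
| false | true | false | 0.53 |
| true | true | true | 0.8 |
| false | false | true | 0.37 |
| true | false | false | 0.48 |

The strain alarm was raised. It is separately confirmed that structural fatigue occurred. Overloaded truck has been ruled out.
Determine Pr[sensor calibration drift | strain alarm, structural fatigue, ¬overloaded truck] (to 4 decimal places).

Pr[sensor calibration drift | strain alarm, structural fatigue, ¬overloaded truck] ≈ 0.1640

For the numerator, keep only sensor calibration drift=true terms: 0.63·0.13 = 0.081900
Normalizer over all consistent configurations: 0.48·0.87 + 0.63·0.13 = 0.499500
Posterior = 0.081900 / 0.499500 ≈ 0.1640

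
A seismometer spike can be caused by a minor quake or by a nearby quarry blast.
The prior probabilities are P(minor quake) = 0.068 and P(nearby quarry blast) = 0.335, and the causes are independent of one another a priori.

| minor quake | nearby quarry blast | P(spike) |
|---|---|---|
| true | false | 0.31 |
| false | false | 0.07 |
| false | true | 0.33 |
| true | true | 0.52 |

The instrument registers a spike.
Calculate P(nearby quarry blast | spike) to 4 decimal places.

P(nearby quarry blast | spike) ≈ 0.6668

P(spike) = 0.07*0.932*0.665 + 0.33*0.932*0.335 + 0.31*0.068*0.665 + 0.52*0.068*0.335 = 0.043385 + 0.103033 + 0.014018 + 0.011846 = 0.172282
Restricting to configurations with nearby quarry blast present: 0.103033 + 0.011846 = 0.114879.
So P(nearby quarry blast | spike) = 0.114879/0.172282 ≈ 0.6668.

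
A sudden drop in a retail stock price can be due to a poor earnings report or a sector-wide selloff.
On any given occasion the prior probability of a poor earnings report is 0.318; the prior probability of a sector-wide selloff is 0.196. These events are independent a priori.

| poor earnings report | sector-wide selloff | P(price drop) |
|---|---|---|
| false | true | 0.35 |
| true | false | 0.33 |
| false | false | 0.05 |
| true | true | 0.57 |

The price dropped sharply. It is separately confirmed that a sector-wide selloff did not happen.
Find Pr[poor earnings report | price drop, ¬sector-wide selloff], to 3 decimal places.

For the numerator, keep only poor earnings report=true terms: 0.33*0.318 = 0.104940
The normalizing constant is 0.05*0.682 + 0.33*0.318 = 0.139040
Posterior = 0.104940 / 0.139040 ≈ 0.755

Pr[poor earnings report | price drop, ¬sector-wide selloff] ≈ 0.755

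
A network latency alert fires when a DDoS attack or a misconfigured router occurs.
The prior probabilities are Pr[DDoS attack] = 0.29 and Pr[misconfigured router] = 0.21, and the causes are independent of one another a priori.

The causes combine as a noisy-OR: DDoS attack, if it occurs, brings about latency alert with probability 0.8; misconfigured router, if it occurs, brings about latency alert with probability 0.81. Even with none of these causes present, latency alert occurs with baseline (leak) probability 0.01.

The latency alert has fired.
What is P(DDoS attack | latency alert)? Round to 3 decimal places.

P(DDoS attack | latency alert) ≈ 0.657

Under noisy-OR, P(latency alert | causes) = 1 − (1−0.01)·∏(1−qᵢ) over the active causes.
P(latency alert) = 0.01·0.71·0.79 + 0.8119·0.71·0.21 + 0.802·0.29·0.79 + 0.96238·0.29·0.21 = 0.005609 + 0.121054 + 0.183738 + 0.058609 = 0.369010
The DDoS attack-present share is 0.183738 + 0.058609 = 0.242347.
Hence the posterior is 0.242347/0.369010 ≈ 0.657.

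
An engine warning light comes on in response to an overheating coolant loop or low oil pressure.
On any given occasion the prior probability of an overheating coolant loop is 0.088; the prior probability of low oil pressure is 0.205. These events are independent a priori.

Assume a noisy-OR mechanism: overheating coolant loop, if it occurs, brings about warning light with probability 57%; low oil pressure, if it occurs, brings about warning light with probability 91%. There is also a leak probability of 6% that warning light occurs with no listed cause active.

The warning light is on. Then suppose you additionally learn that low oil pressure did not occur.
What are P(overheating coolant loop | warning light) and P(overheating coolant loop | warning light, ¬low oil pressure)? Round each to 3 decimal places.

Under noisy-OR, P(warning light | causes) = 1 − (1−0.06)·∏(1−qᵢ) over the active causes.
Enumerate the 4 (overheating coolant loop, low oil pressure) configurations and weight by the priors:
  P(warning light) = 0.06·0.912·0.795 + 0.9154·0.912·0.205 + 0.5958·0.088·0.795 + 0.963622·0.088·0.205
        = 0.043502 + 0.171143 + 0.041682 + 0.017384 = 0.273711
Configurations with overheating coolant loop contribute 0.059066, so
  P(overheating coolant loop | warning light) = 0.059066 / 0.273711 ≈ 0.216

Now also conditioning on low oil pressure≠true:
Enumerate both values of overheating coolant loop and weight by the priors:
  P(warning light | ¬low oil pressure) = 0.06·0.912 + 0.5958·0.088
        = 0.054720 + 0.052430 = 0.107150
Configurations with overheating coolant loop contribute 0.052430, so
  P(overheating coolant loop | warning light, ¬low oil pressure) = 0.052430 / 0.107150 ≈ 0.489

P(overheating coolant loop | warning light) ≈ 0.216; P(overheating coolant loop | warning light, ¬low oil pressure) ≈ 0.489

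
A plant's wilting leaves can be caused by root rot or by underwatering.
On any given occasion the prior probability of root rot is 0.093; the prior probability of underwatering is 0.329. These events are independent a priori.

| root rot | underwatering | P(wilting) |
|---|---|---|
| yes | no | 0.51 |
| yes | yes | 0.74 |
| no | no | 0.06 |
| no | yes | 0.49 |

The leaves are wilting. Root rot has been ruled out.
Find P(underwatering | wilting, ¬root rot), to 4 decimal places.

Numerator (weight on configurations with underwatering): 0.49·0.329 = 0.161210
Denominator P(wilting | ¬root rot): 0.06·0.671 + 0.49·0.329 = 0.201470
P(underwatering | wilting, ¬root rot) = 0.161210/0.201470 ≈ 0.8002

P(underwatering | wilting, ¬root rot) ≈ 0.8002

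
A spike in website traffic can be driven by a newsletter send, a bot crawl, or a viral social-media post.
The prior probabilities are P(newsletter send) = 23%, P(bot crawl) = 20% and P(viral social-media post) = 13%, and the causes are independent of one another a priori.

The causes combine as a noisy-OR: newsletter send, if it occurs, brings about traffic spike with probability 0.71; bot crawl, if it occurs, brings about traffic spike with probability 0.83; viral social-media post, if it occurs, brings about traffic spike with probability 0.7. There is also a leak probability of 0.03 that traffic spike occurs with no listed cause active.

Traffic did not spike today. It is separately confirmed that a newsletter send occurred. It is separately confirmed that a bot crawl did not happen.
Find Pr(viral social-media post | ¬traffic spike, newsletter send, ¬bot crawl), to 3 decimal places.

Pr(viral social-media post | ¬traffic spike, newsletter send, ¬bot crawl) ≈ 0.043

Under noisy-OR, P(traffic spike | causes) = 1 − (1−0.03)·∏(1−qᵢ) over the active causes.
By total probability over both values of viral social-media post:
  P(¬traffic spike | newsletter send, ¬bot crawl) = 0.2813·0.87 + 0.08439·0.13
        = 0.244731 + 0.010971 = 0.255702
Configurations with viral social-media post contribute 0.010971, so
  P(viral social-media post | ¬traffic spike, newsletter send, ¬bot crawl) = 0.010971 / 0.255702 ≈ 0.043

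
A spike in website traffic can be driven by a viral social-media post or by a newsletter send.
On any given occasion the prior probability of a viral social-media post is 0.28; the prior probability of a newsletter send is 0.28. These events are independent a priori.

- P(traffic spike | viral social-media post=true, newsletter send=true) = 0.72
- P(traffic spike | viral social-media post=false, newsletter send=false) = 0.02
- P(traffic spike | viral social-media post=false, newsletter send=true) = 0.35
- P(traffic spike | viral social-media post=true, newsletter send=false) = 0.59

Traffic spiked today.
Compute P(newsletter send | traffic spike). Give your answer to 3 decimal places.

P(newsletter send | traffic spike) ≈ 0.496

P(traffic spike) = 0.02·0.72·0.72 + 0.35·0.72·0.28 + 0.59·0.28·0.72 + 0.72·0.28·0.28 = 0.010368 + 0.070560 + 0.118944 + 0.056448 = 0.256320
Restricting to configurations with newsletter send present: 0.070560 + 0.056448 = 0.127008.
So P(newsletter send | traffic spike) = 0.127008/0.256320 ≈ 0.496.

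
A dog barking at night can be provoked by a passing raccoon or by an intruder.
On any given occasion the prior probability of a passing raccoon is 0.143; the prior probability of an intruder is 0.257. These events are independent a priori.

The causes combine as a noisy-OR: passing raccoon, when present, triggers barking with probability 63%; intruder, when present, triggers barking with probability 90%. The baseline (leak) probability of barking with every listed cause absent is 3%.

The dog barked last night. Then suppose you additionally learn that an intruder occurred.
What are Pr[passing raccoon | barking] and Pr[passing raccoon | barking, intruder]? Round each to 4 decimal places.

Under noisy-OR, P(barking | causes) = 1 − (1−0.03)·∏(1−qᵢ) over the active causes.
Enumerate the 4 (passing raccoon, intruder) configurations and weight by the priors:
  P(barking) = 0.03×0.857×0.743 + 0.903×0.857×0.257 + 0.6411×0.143×0.743 + 0.96411×0.143×0.257
        = 0.019103 + 0.198885 + 0.068116 + 0.035432 = 0.321536
Keeping only the passing raccoon-present terms gives 0.103548, so
  P(passing raccoon | barking) = 0.103548 / 0.321536 ≈ 0.3220

Now condition on the additional information:
Sum P(barking|·) weighted by the priors over both values of passing raccoon:
  P(barking | intruder) = 0.903·0.857 + 0.96411·0.143
        = 0.773871 + 0.137868 = 0.911739
Keeping only the passing raccoon-present terms gives 0.137868, so
  P(passing raccoon | barking, intruder) = 0.137868 / 0.911739 ≈ 0.1512

Pr[passing raccoon | barking] ≈ 0.3220; Pr[passing raccoon | barking, intruder] ≈ 0.1512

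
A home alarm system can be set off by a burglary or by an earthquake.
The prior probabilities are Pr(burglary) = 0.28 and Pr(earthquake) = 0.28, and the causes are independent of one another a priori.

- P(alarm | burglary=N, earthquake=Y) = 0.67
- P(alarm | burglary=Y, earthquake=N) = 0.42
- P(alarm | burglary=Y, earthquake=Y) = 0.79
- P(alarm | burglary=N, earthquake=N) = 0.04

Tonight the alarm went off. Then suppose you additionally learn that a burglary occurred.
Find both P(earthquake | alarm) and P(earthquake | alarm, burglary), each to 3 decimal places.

P(earthquake | alarm) ≈ 0.651; P(earthquake | alarm, burglary) ≈ 0.422

For the numerator, keep only earthquake=true terms: 0.135072 + 0.061936 = 0.197008
The normalizing constant is 0.04·0.72·0.72 + 0.67·0.72·0.28 + 0.42·0.28·0.72 + 0.79·0.28·0.28 = 0.302416
P(earthquake | alarm) = 0.197008/0.302416 ≈ 0.651

Now condition on the additional information:
By total probability over both values of earthquake:
  P(alarm | burglary) = 0.42·0.72 + 0.79·0.28
        = 0.302400 + 0.221200 = 0.523600
Configurations with earthquake contribute 0.221200, so
  P(earthquake | alarm, burglary) = 0.221200 / 0.523600 ≈ 0.422
Conditioning on burglary lowers the posterior on earthquake: the classic explaining-away effect in a common-effect structure.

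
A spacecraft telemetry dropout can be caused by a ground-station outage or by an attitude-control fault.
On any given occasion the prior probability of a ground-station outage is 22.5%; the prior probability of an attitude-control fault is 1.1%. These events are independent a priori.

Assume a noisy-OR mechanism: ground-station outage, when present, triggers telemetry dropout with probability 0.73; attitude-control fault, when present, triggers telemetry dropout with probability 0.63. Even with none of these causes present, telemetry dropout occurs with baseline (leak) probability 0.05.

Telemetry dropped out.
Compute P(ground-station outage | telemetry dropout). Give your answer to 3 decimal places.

Under noisy-OR, P(telemetry dropout | causes) = 1 − (1−0.05)·∏(1−qᵢ) over the active causes.
Weight on ground-station outage=true, given the evidence: 0.165447 + 0.002240 = 0.167687
The normalizing constant is 0.05×0.775×0.989 + 0.6485×0.775×0.011 + 0.7435×0.225×0.989 + 0.905095×0.225×0.011 = 0.211539
Posterior = 0.167687 / 0.211539 ≈ 0.793

P(ground-station outage | telemetry dropout) ≈ 0.793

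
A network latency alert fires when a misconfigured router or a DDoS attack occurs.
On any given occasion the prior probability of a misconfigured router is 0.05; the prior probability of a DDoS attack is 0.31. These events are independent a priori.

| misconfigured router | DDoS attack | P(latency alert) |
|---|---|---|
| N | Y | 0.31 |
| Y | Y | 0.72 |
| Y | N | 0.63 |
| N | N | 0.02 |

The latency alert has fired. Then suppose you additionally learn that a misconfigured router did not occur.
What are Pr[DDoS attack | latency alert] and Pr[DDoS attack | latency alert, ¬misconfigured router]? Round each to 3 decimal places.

P(latency alert) = 0.02·0.95·0.69 + 0.31·0.95·0.31 + 0.63·0.05·0.69 + 0.72·0.05·0.31 = 0.013110 + 0.091295 + 0.021735 + 0.011160 = 0.137300
The DDoS attack-present share is 0.091295 + 0.011160 = 0.102455.
So P(DDoS attack | latency alert) = 0.102455/0.137300 ≈ 0.746.

Now also conditioning on misconfigured router≠true:
By total probability over both values of DDoS attack:
  P(latency alert | ¬misconfigured router) = 0.02×0.69 + 0.31×0.31
        = 0.013800 + 0.096100 = 0.109900
Configurations with DDoS attack contribute 0.096100, so
  P(DDoS attack | latency alert, ¬misconfigured router) = 0.096100 / 0.109900 ≈ 0.874
Ruling out misconfigured router raises the posterior on DDoS attack — the flip side of explaining away.

Pr[DDoS attack | latency alert] ≈ 0.746; Pr[DDoS attack | latency alert, ¬misconfigured router] ≈ 0.874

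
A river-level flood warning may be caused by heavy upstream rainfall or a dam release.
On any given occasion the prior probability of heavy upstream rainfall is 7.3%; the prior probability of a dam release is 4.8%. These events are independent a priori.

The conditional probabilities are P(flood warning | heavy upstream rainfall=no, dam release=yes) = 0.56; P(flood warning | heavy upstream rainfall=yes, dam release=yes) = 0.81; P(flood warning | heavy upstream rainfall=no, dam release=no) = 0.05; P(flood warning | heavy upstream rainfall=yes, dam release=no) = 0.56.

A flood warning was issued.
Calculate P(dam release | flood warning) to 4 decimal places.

P(dam release | flood warning) ≈ 0.2505

P(flood warning) = 0.05×0.927×0.952 + 0.56×0.927×0.048 + 0.56×0.073×0.952 + 0.81×0.073×0.048 = 0.044125 + 0.024918 + 0.038918 + 0.002838 = 0.110799
Of this, 0.027756 comes from 0.024918 + 0.002838 (the dam release=true cases).
Hence the posterior is 0.027756/0.110799 ≈ 0.2505.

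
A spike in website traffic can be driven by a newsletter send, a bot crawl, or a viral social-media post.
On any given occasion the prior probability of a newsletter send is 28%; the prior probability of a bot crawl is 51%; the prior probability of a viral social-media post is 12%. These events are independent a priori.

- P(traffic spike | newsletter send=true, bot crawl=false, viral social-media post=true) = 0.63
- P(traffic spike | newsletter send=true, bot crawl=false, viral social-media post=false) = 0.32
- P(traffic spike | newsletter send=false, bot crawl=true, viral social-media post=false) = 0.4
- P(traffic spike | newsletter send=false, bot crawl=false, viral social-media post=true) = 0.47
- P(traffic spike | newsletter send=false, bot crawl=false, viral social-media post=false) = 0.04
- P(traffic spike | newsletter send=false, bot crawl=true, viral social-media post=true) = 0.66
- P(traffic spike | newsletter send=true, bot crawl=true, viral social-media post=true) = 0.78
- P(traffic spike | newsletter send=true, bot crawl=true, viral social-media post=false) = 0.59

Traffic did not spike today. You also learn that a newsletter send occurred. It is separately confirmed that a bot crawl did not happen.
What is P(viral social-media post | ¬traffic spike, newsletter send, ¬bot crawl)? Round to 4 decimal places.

P(viral social-media post | ¬traffic spike, newsletter send, ¬bot crawl) ≈ 0.0691

Sum P(¬traffic spike|·) weighted by the priors over both values of viral social-media post:
  P(¬traffic spike | newsletter send, ¬bot crawl) = 0.68·0.88 + 0.37·0.12
        = 0.598400 + 0.044400 = 0.642800
Configurations with viral social-media post contribute 0.044400, so
  P(viral social-media post | ¬traffic spike, newsletter send, ¬bot crawl) = 0.044400 / 0.642800 ≈ 0.0691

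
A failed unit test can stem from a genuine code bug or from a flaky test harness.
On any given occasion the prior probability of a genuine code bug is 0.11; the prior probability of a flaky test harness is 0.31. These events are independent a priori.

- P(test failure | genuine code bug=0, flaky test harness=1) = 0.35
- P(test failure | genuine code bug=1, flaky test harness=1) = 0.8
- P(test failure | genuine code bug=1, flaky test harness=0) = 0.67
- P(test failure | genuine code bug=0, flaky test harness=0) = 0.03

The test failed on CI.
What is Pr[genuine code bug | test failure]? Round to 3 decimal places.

Pr[genuine code bug | test failure] ≈ 0.405

Enumerate the 4 (genuine code bug, flaky test harness) configurations and weight by the priors:
  P(test failure) = 0.03*0.89*0.69 + 0.35*0.89*0.31 + 0.67*0.11*0.69 + 0.8*0.11*0.31
        = 0.018423 + 0.096565 + 0.050853 + 0.027280 = 0.193121
The terms with genuine code bug present sum to 0.078133, so
  P(genuine code bug | test failure) = 0.078133 / 0.193121 ≈ 0.405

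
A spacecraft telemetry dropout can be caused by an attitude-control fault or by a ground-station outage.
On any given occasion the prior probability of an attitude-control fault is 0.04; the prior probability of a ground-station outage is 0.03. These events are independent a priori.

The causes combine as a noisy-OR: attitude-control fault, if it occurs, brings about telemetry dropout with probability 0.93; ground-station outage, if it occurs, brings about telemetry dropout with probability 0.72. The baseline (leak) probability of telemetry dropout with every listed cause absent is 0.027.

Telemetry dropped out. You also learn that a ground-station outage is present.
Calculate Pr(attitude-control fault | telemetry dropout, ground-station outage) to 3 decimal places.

Pr(attitude-control fault | telemetry dropout, ground-station outage) ≈ 0.053

Under noisy-OR, P(telemetry dropout | causes) = 1 − (1−0.027)·∏(1−qᵢ) over the active causes.
By total probability over both values of attitude-control fault:
  P(telemetry dropout | ground-station outage) = 0.72756×0.96 + 0.980929×0.04
        = 0.698458 + 0.039237 = 0.737695
Keeping only the attitude-control fault-present terms gives 0.039237, so
  P(attitude-control fault | telemetry dropout, ground-station outage) = 0.039237 / 0.737695 ≈ 0.053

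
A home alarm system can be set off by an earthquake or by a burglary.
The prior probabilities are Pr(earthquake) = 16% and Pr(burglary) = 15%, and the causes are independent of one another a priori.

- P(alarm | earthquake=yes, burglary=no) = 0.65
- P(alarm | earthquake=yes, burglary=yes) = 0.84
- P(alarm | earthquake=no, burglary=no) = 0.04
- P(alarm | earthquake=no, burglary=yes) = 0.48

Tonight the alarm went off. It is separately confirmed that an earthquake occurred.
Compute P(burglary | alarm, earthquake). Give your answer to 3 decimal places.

P(burglary | alarm, earthquake) ≈ 0.186

Numerator (weight on configurations with burglary): 0.84×0.15 = 0.126000
Denominator P(alarm | earthquake): 0.65×0.85 + 0.84×0.15 = 0.678500
Posterior = 0.126000 / 0.678500 ≈ 0.186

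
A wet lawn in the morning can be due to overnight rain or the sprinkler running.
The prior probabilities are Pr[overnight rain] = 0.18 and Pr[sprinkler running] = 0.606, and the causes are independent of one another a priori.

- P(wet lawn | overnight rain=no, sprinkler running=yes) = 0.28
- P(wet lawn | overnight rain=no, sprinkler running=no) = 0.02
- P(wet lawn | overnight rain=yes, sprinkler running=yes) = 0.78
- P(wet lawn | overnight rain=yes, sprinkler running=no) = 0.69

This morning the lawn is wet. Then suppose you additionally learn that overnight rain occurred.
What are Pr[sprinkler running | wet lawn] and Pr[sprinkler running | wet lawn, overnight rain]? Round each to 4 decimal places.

P(wet lawn) = 0.02·0.82·0.394 + 0.28·0.82·0.606 + 0.69·0.18·0.394 + 0.78·0.18·0.606 = 0.006462 + 0.139138 + 0.048935 + 0.085082 = 0.279617
Of this, 0.224220 comes from 0.139138 + 0.085082 (the sprinkler running=true cases).
Hence the posterior is 0.224220/0.279617 ≈ 0.8019.

Now also conditioning on overnight rain=true:
P(wet lawn | overnight rain) = 0.69×0.394 + 0.78×0.606 = 0.271860 + 0.472680 = 0.744540
The sprinkler running-present share is 0.78×0.606 = 0.472680.
P(sprinkler running | wet lawn, overnight rain) = 0.472680 / 0.744540 ≈ 0.6349
The drop from 0.8019 to 0.6349 is the explaining-away (discounting) effect.

Pr[sprinkler running | wet lawn] ≈ 0.8019; Pr[sprinkler running | wet lawn, overnight rain] ≈ 0.6349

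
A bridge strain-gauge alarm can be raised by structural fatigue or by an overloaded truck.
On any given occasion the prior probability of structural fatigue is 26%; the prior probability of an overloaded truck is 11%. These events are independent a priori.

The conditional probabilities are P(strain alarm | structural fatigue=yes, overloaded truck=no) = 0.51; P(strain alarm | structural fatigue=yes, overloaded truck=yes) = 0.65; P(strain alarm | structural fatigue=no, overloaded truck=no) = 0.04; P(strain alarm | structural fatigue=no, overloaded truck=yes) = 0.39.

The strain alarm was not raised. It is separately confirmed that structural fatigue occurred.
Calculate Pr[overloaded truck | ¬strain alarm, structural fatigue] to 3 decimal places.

Weight on overloaded truck=true, given the evidence: 0.35*0.11 = 0.038500
The normalizing constant is 0.49*0.89 + 0.35*0.11 = 0.474600
P(overloaded truck | ¬strain alarm, structural fatigue) = 0.038500/0.474600 ≈ 0.081

Pr[overloaded truck | ¬strain alarm, structural fatigue] ≈ 0.081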